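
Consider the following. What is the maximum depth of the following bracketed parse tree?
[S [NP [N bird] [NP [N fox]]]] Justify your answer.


Count bracket nesting levels:
'[' at pos 0: depth = 1
'[' at pos 3: depth = 2
'[' at pos 7: depth = 3
'[' at pos 16: depth = 3
'[' at pos 20: depth = 4
Maximum depth reached: 4

4


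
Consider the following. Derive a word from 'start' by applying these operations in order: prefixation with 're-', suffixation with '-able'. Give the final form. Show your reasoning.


Step 1: Add prefix 're-' to 'start' = 'restart'
Step 2: Add suffix '-able' to 'restart' = 'restartable'

restartable


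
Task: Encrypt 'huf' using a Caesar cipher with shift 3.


Shift each letter by 3: h -> k, u -> x, f -> i. Result: 'kxi'.

kxi


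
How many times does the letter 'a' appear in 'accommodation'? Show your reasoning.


Letter 'a' in 'accommodation': found at position(s) 1, 9 = 2 occurrence(s).

2


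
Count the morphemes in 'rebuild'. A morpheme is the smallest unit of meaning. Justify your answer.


Decomposition: re- (prefix) + build (root) = 2 morpheme(s)

2 morphemes


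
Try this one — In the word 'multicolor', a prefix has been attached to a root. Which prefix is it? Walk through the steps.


The word 'multicolor' = 'multi' (prefix) + 'color' (root). The prefix is 'multi'.

multi


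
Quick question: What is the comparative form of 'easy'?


Apply comparative formation (consonant + y: change y to i, add -er): 'easy' -> 'easier'.

easier


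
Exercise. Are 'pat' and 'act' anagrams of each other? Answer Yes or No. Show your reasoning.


Sorted letters of 'pat': 'apt'
Sorted letters of 'act': 'act'
They do not match.

No


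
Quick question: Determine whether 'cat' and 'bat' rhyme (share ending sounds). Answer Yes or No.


Rime (stressed vowel + following sounds) of 'cat': -at = /æt/
Rime of 'bat': -at = /æt/
/æt/ and /æt/ are the same ending sound, so the words rhyme.

Yes


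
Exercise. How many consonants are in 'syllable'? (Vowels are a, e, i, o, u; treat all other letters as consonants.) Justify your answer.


Consonants in 'syllable': s, y, l, l, b, l = 6 consonants.

6


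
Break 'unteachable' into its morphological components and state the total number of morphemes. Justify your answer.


Step 1: Identify prefix: 'un' (meaning: not/reverse)
Step 2: Identify root: 'teach'
Step 3: Identify suffix(es): 'able'
Decomposition: un- (prefix: not/reverse) + teach (root) + -able (suffix: capable of)
Total morphemes: 3

3 morphemes (un- (prefix: not/reverse) + teach (root) + -able (suffix: capable of))


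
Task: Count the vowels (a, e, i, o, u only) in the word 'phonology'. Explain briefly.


Vowels in 'phonology': o, o, o = 3 vowels.

3


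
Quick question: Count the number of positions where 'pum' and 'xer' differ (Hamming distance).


Alignment:
Position 1: 'p' vs 'x' = DIFFER
Position 2: 'u' vs 'e' = DIFFER
Position 3: 'm' vs 'r' = DIFFER
Total differences: 3

3


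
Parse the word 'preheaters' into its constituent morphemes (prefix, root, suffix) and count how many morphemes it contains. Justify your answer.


Step 1: Identify prefix: 'pre' (meaning: before)
Step 2: Identify root: 'heat'
Step 3: Identify suffix(es): 'er, s'
Decomposition: pre- (prefix: before) + heat (root) + -er (suffix: one who) + -s (plural)
Total morphemes: 4

4 morphemes (pre- (prefix: before) + heat (root) + -er (suffix: one who) + -s (plural))


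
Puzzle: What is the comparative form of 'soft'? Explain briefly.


Apply comparative formation (add -er): 'soft' -> 'softer'.

softer


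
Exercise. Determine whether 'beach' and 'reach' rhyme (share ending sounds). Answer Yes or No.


Rime (stressed vowel + following sounds) of 'beach': -each = /iːtʃ/
Rime of 'reach': -each = /iːtʃ/
/iːtʃ/ and /iːtʃ/ are the same ending sound, so the words rhyme.

Yes


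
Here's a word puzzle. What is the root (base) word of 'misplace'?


Remove prefix 'mis' from 'misplace' to get root 'place'.

place


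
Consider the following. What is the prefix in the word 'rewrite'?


The word 'rewrite' = 're' (prefix) + 'write' (root). The prefix is 're'.

re


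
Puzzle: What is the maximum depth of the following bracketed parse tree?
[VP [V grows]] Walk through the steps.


Count bracket nesting levels:
'[' at pos 0: depth = 1
'[' at pos 4: depth = 2
Maximum depth reached: 2

2


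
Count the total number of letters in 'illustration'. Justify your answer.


Spell out 'illustration' and number each letter: i(1), l(2), l(3), u(4), s(5), t(6), r(7), a(8), t(9), i(10), o(11), n(12). Total: 12 letters.

12


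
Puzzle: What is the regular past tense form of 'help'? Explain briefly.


Apply rule: Add -ed. 'help' becomes 'helped'.

helped


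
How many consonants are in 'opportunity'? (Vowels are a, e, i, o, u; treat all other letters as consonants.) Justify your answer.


Consonants in 'opportunity': p, p, r, t, n, t, y = 7 consonants.

7


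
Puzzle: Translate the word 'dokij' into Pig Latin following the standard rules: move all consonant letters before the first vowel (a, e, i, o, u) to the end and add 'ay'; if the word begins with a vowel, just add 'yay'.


'dokij': move consonant cluster 'd' to end and add 'ay': 'okijday'.

okijday


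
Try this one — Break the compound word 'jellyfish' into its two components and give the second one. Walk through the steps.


Split 'jellyfish' into 'jelly' + 'fish'. The second part is 'fish'.

fish


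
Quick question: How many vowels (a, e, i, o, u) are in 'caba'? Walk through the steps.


Vowels in 'caba': a, a = 2 vowels.

2


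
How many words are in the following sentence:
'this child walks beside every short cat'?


Split into words: this | child | walks | beside | every | short | cat = 7 words.

7


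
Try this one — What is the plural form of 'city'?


Apply rule: Change -y to -ies (consonant + y). 'city' becomes 'cities'.

cities


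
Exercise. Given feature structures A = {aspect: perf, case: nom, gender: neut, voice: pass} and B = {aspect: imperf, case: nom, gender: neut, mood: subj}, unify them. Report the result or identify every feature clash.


Compare features:
aspect: A=perf vs B=imperf -> CLASH
case: A=nom vs B=nom -> unified: nom
gender: A=neut vs B=neut -> unified: neut
mood: A=_ vs B=subj -> unified: subj
voice: A=pass vs B=_ -> unified: pass
Clash detected on feature 'aspect' (perf vs imperf); unification fails.

CLASH on 'aspect' (perf vs imperf)


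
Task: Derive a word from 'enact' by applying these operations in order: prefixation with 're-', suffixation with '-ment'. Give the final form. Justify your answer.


Step 1: Add prefix 're-' to 'enact' = 'reenact'
Step 2: Add suffix '-ment' to 'reenact' = 'reenactment'

reenactment


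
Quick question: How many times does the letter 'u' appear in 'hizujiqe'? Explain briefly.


Letter 'u' in 'hizujiqe': found at position(s) 4 = 1 occurrence(s).

1


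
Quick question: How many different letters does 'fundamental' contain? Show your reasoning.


Unique letters in 'fundamental': {a, d, e, f, l, m, n, t, u} = 9 distinct letters.

9


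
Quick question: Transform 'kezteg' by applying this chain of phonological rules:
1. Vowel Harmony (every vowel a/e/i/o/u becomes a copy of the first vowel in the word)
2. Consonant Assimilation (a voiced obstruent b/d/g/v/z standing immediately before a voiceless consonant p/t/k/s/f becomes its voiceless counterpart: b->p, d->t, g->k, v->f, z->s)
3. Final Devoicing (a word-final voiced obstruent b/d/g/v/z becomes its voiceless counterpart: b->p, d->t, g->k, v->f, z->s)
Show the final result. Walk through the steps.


Starting form: 'kezteg'
Rule 1: Vowel Harmony: all vowels already match. No change.
Rule 2: Consonant Assimilation: voiced obstruent before voiceless consonant becomes voiceless ('zt' -> 'st'). 'kezteg' -> 'kesteg'
Rule 3: Final Devoicing: word-final voiced obstruent 'g' becomes voiceless 'k'. 'kesteg' -> 'kestek'
Final form: 'kestek'

kestek


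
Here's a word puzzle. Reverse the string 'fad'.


Reverse 'fad' character by character: 'daf'.

daf


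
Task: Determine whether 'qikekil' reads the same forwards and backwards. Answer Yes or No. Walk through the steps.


Forward: 'qikekil'
Reversed: 'likekiq'
They differ.

No


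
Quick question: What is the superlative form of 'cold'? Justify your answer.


Apply superlative formation (add -est): 'cold' -> 'coldest'.

coldest


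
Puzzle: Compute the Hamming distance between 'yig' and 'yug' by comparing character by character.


Alignment:
Position 1: 'y' vs 'y' = match
Position 2: 'i' vs 'u' = DIFFER
Position 3: 'g' vs 'g' = match
Total differences: 1

1


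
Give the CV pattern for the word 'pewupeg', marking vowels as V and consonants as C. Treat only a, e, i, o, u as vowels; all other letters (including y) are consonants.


Letter mapping: p = C, e = V, w = C, u = V, p = C, e = V, g = C.

CVCVCVC


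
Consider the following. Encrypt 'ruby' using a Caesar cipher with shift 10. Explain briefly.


Shift each letter by 10: r -> b, u -> e, b -> l, y -> i. Result: 'beli'.

beli


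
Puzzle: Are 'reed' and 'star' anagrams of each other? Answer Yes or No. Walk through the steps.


Sorted letters of 'reed': 'deer'
Sorted letters of 'star': 'arst'
They do not match.

No


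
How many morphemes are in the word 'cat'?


Decomposition: cat (free morpheme) = 1 morpheme(s)

1 morphemes


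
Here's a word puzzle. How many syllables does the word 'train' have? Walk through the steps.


Break 'train' into syllables: train -> train = 1 syllable

1 syllable


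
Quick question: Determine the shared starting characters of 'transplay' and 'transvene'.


Compare from the start: 5 characters match: 'trans'. Mismatch at position 6: 'p' vs 'v'.

trans


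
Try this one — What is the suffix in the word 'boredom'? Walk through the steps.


The word 'boredom' = 'bore' (root) + '-dom' (suffix). The suffix is '-dom'.

dom


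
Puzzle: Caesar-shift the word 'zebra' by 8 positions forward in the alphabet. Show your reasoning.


Shift each letter by 8: z -> h, e -> m, b -> j, r -> z, a -> i. Result: 'hmjzi'.

hmjzi


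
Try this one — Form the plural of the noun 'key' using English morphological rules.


Apply rule: Add -s. 'key' becomes 'keys'.

keys


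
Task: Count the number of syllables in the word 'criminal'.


Break 'criminal' into syllables: crim-i-nal -> crim | i | nal = 3 syllables

3 syllables


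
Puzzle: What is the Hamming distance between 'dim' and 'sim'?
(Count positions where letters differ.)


Alignment:
Position 1: 'd' vs 's' = DIFFER
Position 2: 'i' vs 'i' = match
Position 3: 'm' vs 'm' = match
Total differences: 1

1


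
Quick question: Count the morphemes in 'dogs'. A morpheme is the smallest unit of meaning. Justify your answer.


Decomposition: dog (root) + -s (plural) = 2 morpheme(s)

2 morphemes


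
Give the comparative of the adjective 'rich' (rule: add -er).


Apply comparative formation (add -er): 'rich' -> 'richer'.

richer


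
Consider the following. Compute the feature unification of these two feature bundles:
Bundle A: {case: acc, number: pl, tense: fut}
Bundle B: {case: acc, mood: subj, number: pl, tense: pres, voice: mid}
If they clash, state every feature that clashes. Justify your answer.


Compare features:
case: A=acc vs B=acc -> unified: acc
mood: A=_ vs B=subj -> unified: subj
number: A=pl vs B=pl -> unified: pl
tense: A=fut vs B=pres -> CLASH
voice: A=_ vs B=mid -> unified: mid
Clash detected on feature 'tense' (fut vs pres); unification fails.

CLASH on 'tense' (fut vs pres)


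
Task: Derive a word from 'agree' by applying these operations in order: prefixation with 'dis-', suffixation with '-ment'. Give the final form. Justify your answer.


Step 1: Add prefix 'dis-' to 'agree' = 'disagree'
Step 2: Add suffix '-ment' to 'disagree' = 'disagreement'

disagreement


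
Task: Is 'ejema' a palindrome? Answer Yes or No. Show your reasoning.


Forward: 'ejema'
Reversed: 'ameje'
They differ.

No


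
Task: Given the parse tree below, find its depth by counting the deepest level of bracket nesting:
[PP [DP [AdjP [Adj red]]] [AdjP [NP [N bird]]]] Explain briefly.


Count bracket nesting levels:
'[' at pos 0: depth = 1
'[' at pos 4: depth = 2
'[' at pos 8: depth = 3
'[' at pos 14: depth = 4
'[' at pos 26: depth = 2
'[' at pos 32: depth = 3
'[' at pos 36: depth = 4
Maximum depth reached: 4

4


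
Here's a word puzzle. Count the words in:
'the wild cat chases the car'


Split into words: the | wild | cat | chases | the | car = 6 words.

6


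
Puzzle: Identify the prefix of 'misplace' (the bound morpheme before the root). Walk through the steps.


The word 'misplace' = 'mis' (prefix) + 'place' (root). The prefix is 'mis'.

mis


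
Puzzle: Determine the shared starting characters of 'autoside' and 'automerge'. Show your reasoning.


Compare from the start: 4 characters match: 'auto'. Mismatch at position 5: 's' vs 'm'.

auto


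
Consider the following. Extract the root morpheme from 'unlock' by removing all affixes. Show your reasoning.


Remove prefix 'un' from 'unlock' to get root 'lock'.

lock


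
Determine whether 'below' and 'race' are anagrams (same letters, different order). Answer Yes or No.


Sorted letters of 'below': 'below'
Sorted letters of 'race': 'acer'
They do not match.

No


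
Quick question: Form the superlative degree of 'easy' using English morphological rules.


Apply superlative formation (consonant + y: change y to i, add -est): 'easy' -> 'easiest'.

easiest


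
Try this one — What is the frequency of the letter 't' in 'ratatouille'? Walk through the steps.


Letter 't' in 'ratatouille': found at position(s) 3, 5 = 2 occurrence(s).

2


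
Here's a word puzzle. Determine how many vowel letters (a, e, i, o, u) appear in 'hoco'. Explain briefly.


Vowels in 'hoco': o, o = 2 vowels.

2


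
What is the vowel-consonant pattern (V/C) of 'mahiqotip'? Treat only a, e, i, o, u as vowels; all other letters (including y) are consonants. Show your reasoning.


Letter mapping: m = C, a = V, h = C, i = V, q = C, o = V, t = C, i = V, p = C.

CVCVCVCVC


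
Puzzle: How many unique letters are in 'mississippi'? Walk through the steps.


Unique letters in 'mississippi': {i, m, p, s} = 4 distinct letters.

4


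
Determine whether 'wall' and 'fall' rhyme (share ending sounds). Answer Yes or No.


Rime (stressed vowel + following sounds) of 'wall': -all = /ɔːl/
Rime of 'fall': -all = /ɔːl/
/ɔːl/ and /ɔːl/ are the same ending sound, so the words rhyme.

Yes


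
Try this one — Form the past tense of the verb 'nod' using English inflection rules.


Apply rule: Double final consonant and add -ed. 'nod' becomes 'nodded'.

nodded


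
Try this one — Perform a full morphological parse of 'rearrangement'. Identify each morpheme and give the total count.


Step 1: Identify prefix: 're' (meaning: again)
Step 2: Identify root: 'arrange'
Step 3: Identify suffix(es): 'ment'
Decomposition: re- (prefix: again) + arrange (root) + -ment (suffix: action/result)
Total morphemes: 3

3 morphemes (re- (prefix: again) + arrange (root) + -ment (suffix: action/result))


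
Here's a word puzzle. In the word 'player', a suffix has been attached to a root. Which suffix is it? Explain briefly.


The word 'player' = 'play' (root) + '-er' (suffix). The suffix is '-er'.

er


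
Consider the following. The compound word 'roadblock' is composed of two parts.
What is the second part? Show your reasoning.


Split 'roadblock' into 'road' + 'block'. The second part is 'block'.

block


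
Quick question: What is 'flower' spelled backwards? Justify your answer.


Reverse 'flower' character by character: 'rewolf'.

rewolf


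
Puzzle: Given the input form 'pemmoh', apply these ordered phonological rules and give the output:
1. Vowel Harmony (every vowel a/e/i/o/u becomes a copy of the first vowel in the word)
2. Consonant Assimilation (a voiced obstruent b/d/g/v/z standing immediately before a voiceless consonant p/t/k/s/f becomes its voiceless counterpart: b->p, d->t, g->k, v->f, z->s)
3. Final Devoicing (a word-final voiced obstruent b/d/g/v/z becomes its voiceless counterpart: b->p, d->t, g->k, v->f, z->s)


Starting form: 'pemmoh'
Rule 1: Vowel Harmony: all vowels become 'e' (matching first vowel). 'pemmoh' -> 'pemmeh'
Rule 2: Consonant Assimilation: no voiced obstruent (b/d/g/v/z) stands immediately before a voiceless consonant (p/t/k/s/f). No change.
Rule 3: Final Devoicing: final consonant 'h' is not one of the voiced obstruents b/d/g/v/z. No change.
Final form: 'pemmeh'

pemmeh


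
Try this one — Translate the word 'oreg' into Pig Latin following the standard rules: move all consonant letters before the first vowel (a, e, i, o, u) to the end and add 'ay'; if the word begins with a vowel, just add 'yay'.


'oreg' starts with a vowel, so add 'yay': 'oregyay'.

oregyay


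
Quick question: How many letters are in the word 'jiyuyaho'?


Spell out 'jiyuyaho' and number each letter: j(1), i(2), y(3), u(4), y(5), a(6), h(7), o(8). Total: 8 letters.

8


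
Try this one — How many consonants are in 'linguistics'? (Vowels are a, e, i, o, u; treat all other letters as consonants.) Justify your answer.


Consonants in 'linguistics': l, n, g, s, t, c, s = 7 consonants.

7


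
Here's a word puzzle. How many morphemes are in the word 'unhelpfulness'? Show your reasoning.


Decomposition: un- (prefix) + help (root) + -ful (suffix) + -ness (suffix) = 4 morpheme(s)

4 morphemes


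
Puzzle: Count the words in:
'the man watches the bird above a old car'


Split into words: the | man | watches | the | bird | above | a | old | car = 9 words.

9


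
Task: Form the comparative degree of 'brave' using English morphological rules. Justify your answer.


Apply comparative formation (ends in e: add -r): 'brave' -> 'braver'.

braver


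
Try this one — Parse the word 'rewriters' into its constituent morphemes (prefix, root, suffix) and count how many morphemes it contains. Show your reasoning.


Step 1: Identify prefix: 're' (meaning: again)
Step 2: Identify root: 'write'
Step 3: Identify suffix(es): 'er, s'
Decomposition: re- (prefix: again) + write (root) + -er (suffix: one who) + -s (plural)
Total morphemes: 4

4 morphemes (re- (prefix: again) + write (root) + -er (suffix: one who) + -s (plural))


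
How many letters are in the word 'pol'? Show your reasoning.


Spell out 'pol' and number each letter: p(1), o(2), l(3). Total: 3 letters.

3


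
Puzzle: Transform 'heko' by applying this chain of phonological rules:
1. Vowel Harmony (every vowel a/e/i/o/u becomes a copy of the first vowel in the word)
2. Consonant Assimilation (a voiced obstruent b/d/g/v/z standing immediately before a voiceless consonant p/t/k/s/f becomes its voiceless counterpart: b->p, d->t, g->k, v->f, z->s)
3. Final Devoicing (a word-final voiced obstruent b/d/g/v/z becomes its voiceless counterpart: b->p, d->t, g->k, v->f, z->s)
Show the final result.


Starting form: 'heko'
Rule 1: Vowel Harmony: all vowels become 'e' (matching first vowel). 'heko' -> 'heke'
Rule 2: Consonant Assimilation: no voiced obstruent (b/d/g/v/z) stands immediately before a voiceless consonant (p/t/k/s/f). No change.
Rule 3: Final Devoicing: the word ends in the vowel 'e', not a consonant. No change.
Final form: 'heke'

heke


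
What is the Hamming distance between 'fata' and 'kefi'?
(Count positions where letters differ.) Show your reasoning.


Alignment:
Position 1: 'f' vs 'k' = DIFFER
Position 2: 'a' vs 'e' = DIFFER
Position 3: 't' vs 'f' = DIFFER
Position 4: 'a' vs 'i' = DIFFER
Total differences: 4

4


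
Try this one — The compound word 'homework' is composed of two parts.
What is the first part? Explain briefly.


Split 'homework' into 'home' + 'work'. The first part is 'home'.

home


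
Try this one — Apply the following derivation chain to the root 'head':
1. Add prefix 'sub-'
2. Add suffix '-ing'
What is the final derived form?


Step 1: Add prefix 'sub-' to 'head' = 'subhead'
Step 2: Add suffix '-ing' to 'subhead' = 'subheading'

subheading


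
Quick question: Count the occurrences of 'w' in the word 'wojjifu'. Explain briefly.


Letter 'w' in 'wojjifu': found at position(s) 1 = 1 occurrence(s).

1


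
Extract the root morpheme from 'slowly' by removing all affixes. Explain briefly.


Remove suffix '-ly' from 'slowly' to get root 'slow'.

slow


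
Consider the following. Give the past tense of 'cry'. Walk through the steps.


Apply rule: Change -y to -ied. 'cry' becomes 'cried'.

cried


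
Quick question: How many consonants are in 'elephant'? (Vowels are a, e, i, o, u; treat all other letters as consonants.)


Consonants in 'elephant': l, p, h, n, t = 5 consonants.

5


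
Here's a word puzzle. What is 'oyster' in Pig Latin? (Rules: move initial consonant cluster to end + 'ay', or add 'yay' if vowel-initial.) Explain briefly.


'oyster' starts with a vowel, so add 'yay': 'oysteryay'.

oysteryay


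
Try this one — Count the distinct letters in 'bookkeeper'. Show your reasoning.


Unique letters in 'bookkeeper': {b, e, k, o, p, r} = 6 distinct letters.

6


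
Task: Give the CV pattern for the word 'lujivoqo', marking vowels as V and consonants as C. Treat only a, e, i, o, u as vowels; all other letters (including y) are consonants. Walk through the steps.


Letter mapping: l = C, u = V, j = C, i = V, v = C, o = V, q = C, o = V.

CVCVCVCV


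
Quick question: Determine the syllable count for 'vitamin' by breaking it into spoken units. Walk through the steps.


Break 'vitamin' into syllables: vi-ta-min -> vi | ta | min = 3 syllables

3 syllables


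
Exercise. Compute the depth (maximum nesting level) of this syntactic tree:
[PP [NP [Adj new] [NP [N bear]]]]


Count bracket nesting levels:
'[' at pos 0: depth = 1
'[' at pos 4: depth = 2
'[' at pos 8: depth = 3
'[' at pos 18: depth = 3
'[' at pos 22: depth = 4
Maximum depth reached: 4

4


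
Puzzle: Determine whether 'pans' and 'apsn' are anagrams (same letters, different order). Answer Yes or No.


Sorted letters of 'pans': 'anps'
Sorted letters of 'apsn': 'anps'
They match.

Yes


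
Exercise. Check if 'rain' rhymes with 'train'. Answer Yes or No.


Rime (stressed vowel + following sounds) of 'rain': -ain = /eɪn/
Rime of 'train': -ain = /eɪn/
/eɪn/ and /eɪn/ are the same ending sound, so the words rhyme.

Yes


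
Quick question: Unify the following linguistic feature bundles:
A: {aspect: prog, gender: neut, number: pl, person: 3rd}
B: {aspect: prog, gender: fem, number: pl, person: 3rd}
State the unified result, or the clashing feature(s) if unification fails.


Compare features:
aspect: A=prog vs B=prog -> unified: prog
gender: A=neut vs B=fem -> CLASH
number: A=pl vs B=pl -> unified: pl
person: A=3rd vs B=3rd -> unified: 3rd
Clash detected on feature 'gender' (neut vs fem); unification fails.

CLASH on 'gender' (neut vs fem)


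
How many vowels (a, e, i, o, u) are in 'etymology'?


Vowels in 'etymology': e, o, o = 3 vowels.

3


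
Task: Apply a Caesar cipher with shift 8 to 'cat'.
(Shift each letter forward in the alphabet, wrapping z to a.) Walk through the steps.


Shift each letter by 8: c -> k, a -> i, t -> b. Result: 'kib'.

kib


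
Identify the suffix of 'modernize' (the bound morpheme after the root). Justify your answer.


The word 'modernize' = 'modern' (root) + '-ize' (suffix). The suffix is '-ize'.

ize


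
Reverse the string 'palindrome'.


Reverse 'palindrome' character by character: 'emordnilap'.

emordnilap


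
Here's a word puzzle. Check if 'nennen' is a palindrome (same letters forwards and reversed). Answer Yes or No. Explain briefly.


Forward: 'nennen'
Reversed: 'nennen'
They are identical.

Yes


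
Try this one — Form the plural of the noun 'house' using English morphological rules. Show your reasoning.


Apply rule: Add -s. 'house' becomes 'houses'.

houses


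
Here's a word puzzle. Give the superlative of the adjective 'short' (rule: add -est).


Apply superlative formation (add -est): 'short' -> 'shortest'.

shortest


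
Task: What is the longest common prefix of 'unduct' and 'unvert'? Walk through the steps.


Compare from the start: 2 characters match: 'un'. Mismatch at position 3: 'd' vs 'v'.

un


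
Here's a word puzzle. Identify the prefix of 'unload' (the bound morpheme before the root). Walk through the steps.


The word 'unload' = 'un' (prefix) + 'load' (root). The prefix is 'un'.

un


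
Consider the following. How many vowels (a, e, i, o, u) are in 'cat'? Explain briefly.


Vowels in 'cat': a = 1 vowels.

1


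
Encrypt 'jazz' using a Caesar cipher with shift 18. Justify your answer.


Shift each letter by 18: j -> b, a -> s, z -> r, z -> r. Result: 'bsrr'.

bsrr


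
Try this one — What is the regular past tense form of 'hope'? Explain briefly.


Apply rule: Add -d (word ends in -e). 'hope' becomes 'hoped'.

hoped


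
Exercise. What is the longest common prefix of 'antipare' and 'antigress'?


Compare from the start: 4 characters match: 'anti'. Mismatch at position 5: 'p' vs 'g'.

anti


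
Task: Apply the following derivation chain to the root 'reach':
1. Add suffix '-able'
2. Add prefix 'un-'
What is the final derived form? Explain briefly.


Step 1: Add suffix '-able' to 'reach' = 'reachable'
Step 2: Add prefix 'un-' to 'reachable' = 'unreachable'

unreachable


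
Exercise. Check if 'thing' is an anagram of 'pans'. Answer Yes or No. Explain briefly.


Sorted letters of 'thing': 'ghint'
Sorted letters of 'pans': 'anps'
They do not match.

No


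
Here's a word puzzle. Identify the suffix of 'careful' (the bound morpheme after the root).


The word 'careful' = 'care' (root) + '-ful' (suffix). The suffix is '-ful'.

ful


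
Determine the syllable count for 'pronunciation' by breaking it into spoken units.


Break 'pronunciation' into syllables: pro-nun-ci-a-tion -> pro | nun | ci | a | tion = 5 syllables

5 syllables


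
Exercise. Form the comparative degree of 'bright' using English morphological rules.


Apply comparative formation (add -er): 'bright' -> 'brighter'.

brighter


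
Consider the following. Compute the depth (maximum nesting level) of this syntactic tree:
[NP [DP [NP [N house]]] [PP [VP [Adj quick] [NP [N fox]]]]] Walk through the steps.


Count bracket nesting levels:
'[' at pos 0: depth = 1
'[' at pos 4: depth = 2
'[' at pos 8: depth = 3
'[' at pos 12: depth = 4
'[' at pos 24: depth = 2
'[' at pos 28: depth = 3
'[' at pos 32: depth = 4
'[' at pos 44: depth = 4
'[' at pos 48: depth = 5
Maximum depth reached: 5

5


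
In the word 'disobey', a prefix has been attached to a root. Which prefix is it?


The word 'disobey' = 'dis' (prefix) + 'obey' (root). The prefix is 'dis'.

dis


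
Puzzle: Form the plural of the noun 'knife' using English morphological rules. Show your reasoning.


Apply rule: Change -fe to -ves. 'knife' becomes 'knives'.

knives


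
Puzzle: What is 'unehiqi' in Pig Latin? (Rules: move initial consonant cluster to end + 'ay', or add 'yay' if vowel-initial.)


'unehiqi' starts with a vowel, so add 'yay': 'unehiqiyay'.

unehiqiyay


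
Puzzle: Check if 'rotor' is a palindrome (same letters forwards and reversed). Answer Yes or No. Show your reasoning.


Forward: 'rotor'
Reversed: 'rotor'
They are identical.

Yes


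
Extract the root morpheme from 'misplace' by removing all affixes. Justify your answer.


Remove prefix 'mis' from 'misplace' to get root 'place'.

place


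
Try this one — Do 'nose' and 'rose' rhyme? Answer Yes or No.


Rime (stressed vowel + following sounds) of 'nose': -ose = /oʊz/
Rime of 'rose': -ose = /oʊz/
/oʊz/ and /oʊz/ are the same ending sound, so the words rhyme.

Yes


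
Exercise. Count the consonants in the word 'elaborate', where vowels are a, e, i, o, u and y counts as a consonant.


Consonants in 'elaborate': l, b, r, t = 4 consonants.

4


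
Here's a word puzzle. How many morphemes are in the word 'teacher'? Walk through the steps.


Decomposition: teach (root) + -er (suffix) = 2 morpheme(s)

2 morphemes


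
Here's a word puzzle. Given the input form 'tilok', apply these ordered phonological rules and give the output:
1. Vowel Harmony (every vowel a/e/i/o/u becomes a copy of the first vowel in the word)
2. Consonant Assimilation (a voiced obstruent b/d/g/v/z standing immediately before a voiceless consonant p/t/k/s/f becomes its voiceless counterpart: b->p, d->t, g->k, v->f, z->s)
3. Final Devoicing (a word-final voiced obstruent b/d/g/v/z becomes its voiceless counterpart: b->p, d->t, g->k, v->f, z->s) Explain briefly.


Starting form: 'tilok'
Rule 1: Vowel Harmony: all vowels become 'i' (matching first vowel). 'tilok' -> 'tilik'
Rule 2: Consonant Assimilation: no voiced obstruent (b/d/g/v/z) stands immediately before a voiceless consonant (p/t/k/s/f). No change.
Rule 3: Final Devoicing: final consonant 'k' is not one of the voiced obstruents b/d/g/v/z. No change.
Final form: 'tilik'

tilik


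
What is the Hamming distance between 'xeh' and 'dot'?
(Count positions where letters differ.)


Alignment:
Position 1: 'x' vs 'd' = DIFFER
Position 2: 'e' vs 'o' = DIFFER
Position 3: 'h' vs 't' = DIFFER
Total differences: 3

3


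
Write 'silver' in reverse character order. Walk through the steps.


Reverse 'silver' character by character: 'revlis'.

revlis


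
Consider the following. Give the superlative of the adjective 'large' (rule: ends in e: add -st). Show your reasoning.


Apply superlative formation (ends in e: add -st): 'large' -> 'largest'.

largest


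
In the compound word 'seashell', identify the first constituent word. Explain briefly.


Split 'seashell' into 'sea' + 'shell'. The first part is 'sea'.

sea


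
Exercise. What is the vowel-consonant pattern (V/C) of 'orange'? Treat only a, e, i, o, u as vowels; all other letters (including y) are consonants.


Letter mapping: o = V, r = C, a = V, n = C, g = C, e = V.

VCVCCV


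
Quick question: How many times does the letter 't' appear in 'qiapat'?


Letter 't' in 'qiapat': found at position(s) 6 = 1 occurrence(s).

1


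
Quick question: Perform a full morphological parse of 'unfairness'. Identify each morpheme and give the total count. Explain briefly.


Step 1: Identify prefix: 'un' (meaning: not/reverse)
Step 2: Identify root: 'fair'
Step 3: Identify suffix(es): 'ness'
Decomposition: un- (prefix: not/reverse) + fair (root) + -ness (suffix: state of)
Total morphemes: 3

3 morphemes (un- (prefix: not/reverse) + fair (root) + -ness (suffix: state of))


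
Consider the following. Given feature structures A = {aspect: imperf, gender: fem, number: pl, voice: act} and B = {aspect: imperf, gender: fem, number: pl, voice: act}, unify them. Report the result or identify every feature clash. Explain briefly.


Compare features:
aspect: A=imperf vs B=imperf -> unified: imperf
gender: A=fem vs B=fem -> unified: fem
number: A=pl vs B=pl -> unified: pl
voice: A=act vs B=act -> unified: act
No clashes found.

Unified: {aspect: imperf, gender: fem, number: pl, voice: act}


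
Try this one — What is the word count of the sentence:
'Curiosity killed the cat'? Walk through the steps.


Split into words: Curiosity | killed | the | cat = 4 words.

4


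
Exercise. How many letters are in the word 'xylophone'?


Spell out 'xylophone' and number each letter: x(1), y(2), l(3), o(4), p(5), h(6), o(7), n(8), e(9). Total: 9 letters.

9


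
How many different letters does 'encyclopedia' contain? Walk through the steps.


Unique letters in 'encyclopedia': {a, c, d, e, i, l, n, o, p, y} = 10 distinct letters.

10


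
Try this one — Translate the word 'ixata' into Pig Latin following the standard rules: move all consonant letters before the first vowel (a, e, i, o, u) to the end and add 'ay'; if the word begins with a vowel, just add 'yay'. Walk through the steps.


'ixata' starts with a vowel, so add 'yay': 'ixatayay'.

ixatayay


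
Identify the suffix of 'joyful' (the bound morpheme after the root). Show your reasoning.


The word 'joyful' = 'joy' (root) + '-ful' (suffix). The suffix is '-ful'.

ful


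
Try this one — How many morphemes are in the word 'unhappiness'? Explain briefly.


Decomposition: un- (prefix) + happy (root) + -ness (suffix) = 3 morpheme(s)

3 morphemes


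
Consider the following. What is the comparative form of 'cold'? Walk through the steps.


Apply comparative formation (add -er): 'cold' -> 'colder'.

colder


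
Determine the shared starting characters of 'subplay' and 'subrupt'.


Compare from the start: 3 characters match: 'sub'. Mismatch at position 4: 'p' vs 'r'.

sub


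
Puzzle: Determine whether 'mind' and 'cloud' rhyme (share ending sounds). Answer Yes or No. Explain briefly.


Rime (stressed vowel + following sounds) of 'mind': -ind = /aɪnd/
Rime of 'cloud': -oud = /aʊd/
/aɪnd/ and /aʊd/ are different ending sounds, so the words do not rhyme.

No


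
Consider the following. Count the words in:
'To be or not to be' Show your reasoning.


Split into words: To | be | or | not | to | be = 6 words.

6


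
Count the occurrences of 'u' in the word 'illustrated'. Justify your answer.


Letter 'u' in 'illustrated': found at position(s) 4 = 1 occurrence(s).

1


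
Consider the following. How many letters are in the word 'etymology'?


Spell out 'etymology' and number each letter: e(1), t(2), y(3), m(4), o(5), l(6), o(7), g(8), y(9). Total: 9 letters.

9


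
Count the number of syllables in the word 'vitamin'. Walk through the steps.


Break 'vitamin' into syllables: vi-ta-min -> vi | ta | min = 3 syllables

3 syllables


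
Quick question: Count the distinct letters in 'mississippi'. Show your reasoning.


Unique letters in 'mississippi': {i, m, p, s} = 4 distinct letters.

4


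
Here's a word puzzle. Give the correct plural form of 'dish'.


Apply rule: Add -es (sibilant/fricative ending). 'dish' becomes 'dishes'.

dishes


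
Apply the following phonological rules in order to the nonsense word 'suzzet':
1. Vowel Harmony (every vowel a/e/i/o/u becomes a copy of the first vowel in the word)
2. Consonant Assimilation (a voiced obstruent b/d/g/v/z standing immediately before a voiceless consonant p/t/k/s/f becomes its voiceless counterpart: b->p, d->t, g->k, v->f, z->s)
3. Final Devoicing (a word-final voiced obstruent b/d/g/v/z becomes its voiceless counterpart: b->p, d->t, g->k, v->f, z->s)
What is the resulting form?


Starting form: 'suzzet'
Rule 1: Vowel Harmony: all vowels become 'u' (matching first vowel). 'suzzet' -> 'suzzut'
Rule 2: Consonant Assimilation: no voiced obstruent (b/d/g/v/z) stands immediately before a voiceless consonant (p/t/k/s/f). No change.
Rule 3: Final Devoicing: final consonant 't' is not one of the voiced obstruents b/d/g/v/z. No change.
Final form: 'suzzut'

suzzut


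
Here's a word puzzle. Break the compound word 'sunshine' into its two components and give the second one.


Split 'sunshine' into 'sun' + 'shine'. The second part is 'shine'.

shine


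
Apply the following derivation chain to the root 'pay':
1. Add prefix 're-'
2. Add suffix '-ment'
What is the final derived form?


Step 1: Add prefix 're-' to 'pay' = 'repay'
Step 2: Add suffix '-ment' to 'repay' = 'repayment'

repayment


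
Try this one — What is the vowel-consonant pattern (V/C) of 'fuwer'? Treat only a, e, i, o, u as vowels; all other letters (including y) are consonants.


Letter mapping: f = C, u = V, w = C, e = V, r = C.

CVCVC


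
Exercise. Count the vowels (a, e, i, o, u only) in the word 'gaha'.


Vowels in 'gaha': a, a = 2 vowels.

2


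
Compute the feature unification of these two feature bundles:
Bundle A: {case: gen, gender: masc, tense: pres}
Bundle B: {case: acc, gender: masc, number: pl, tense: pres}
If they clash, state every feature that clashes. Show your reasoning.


Compare features:
case: A=gen vs B=acc -> CLASH
gender: A=masc vs B=masc -> unified: masc
number: A=_ vs B=pl -> unified: pl
tense: A=pres vs B=pres -> unified: pres
Clash detected on feature 'case' (gen vs acc); unification fails.

CLASH on 'case' (gen vs acc)


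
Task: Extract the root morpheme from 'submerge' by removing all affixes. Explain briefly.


Remove prefix 'sub' from 'submerge' to get root 'merge'.

merge


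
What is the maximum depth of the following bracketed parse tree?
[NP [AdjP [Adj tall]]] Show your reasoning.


Count bracket nesting levels:
'[' at pos 0: depth = 1
'[' at pos 4: depth = 2
'[' at pos 10: depth = 3
Maximum depth reached: 3

3


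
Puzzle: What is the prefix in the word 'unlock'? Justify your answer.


The word 'unlock' = 'un' (prefix) + 'lock' (root). The prefix is 'un'.

un


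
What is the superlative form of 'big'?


Apply superlative formation (double final consonant, add -est): 'big' -> 'biggest'.

biggest


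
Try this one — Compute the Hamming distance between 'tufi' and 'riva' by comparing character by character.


Alignment:
Position 1: 't' vs 'r' = DIFFER
Position 2: 'u' vs 'i' = DIFFER
Position 3: 'f' vs 'v' = DIFFER
Position 4: 'i' vs 'a' = DIFFER
Total differences: 4

4


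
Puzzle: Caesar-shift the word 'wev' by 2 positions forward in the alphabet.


Shift each letter by 2: w -> y, e -> g, v -> x. Result: 'ygx'.

ygx


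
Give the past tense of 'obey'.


Apply rule: Add -ed. 'obey' becomes 'obeyed'.

obeyed


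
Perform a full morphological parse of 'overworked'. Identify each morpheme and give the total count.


Step 1: Identify prefix: 'over' (meaning: excessively)
Step 2: Identify root: 'work'
Step 3: Identify suffix(es): 'ed'
Decomposition: over- (prefix: excessively) + work (root) + -ed (suffix: past)
Total morphemes: 3

3 morphemes (over- (prefix: excessively) + work (root) + -ed (suffix: past))


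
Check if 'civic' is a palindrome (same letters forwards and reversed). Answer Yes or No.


Forward: 'civic'
Reversed: 'civic'
They are identical.

Yes


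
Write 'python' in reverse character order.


Reverse 'python' character by character: 'nohtyp'.

nohtyp


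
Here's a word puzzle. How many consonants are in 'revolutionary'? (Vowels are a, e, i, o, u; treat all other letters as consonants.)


Consonants in 'revolutionary': r, v, l, t, n, r, y = 7 consonants.

7


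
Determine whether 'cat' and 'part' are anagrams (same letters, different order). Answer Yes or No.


Sorted letters of 'cat': 'act'
Sorted letters of 'part': 'aprt'
They do not match.

No


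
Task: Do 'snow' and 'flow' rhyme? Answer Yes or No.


Rime (stressed vowel + following sounds) of 'snow': -ow = /oʊ/
Rime of 'flow': -ow = /oʊ/
/oʊ/ and /oʊ/ are the same ending sound, so the words rhyme.

Yes


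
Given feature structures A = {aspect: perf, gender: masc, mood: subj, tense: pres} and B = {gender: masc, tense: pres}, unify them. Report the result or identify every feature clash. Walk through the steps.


Compare features:
aspect: A=perf vs B=_ -> unified: perf
gender: A=masc vs B=masc -> unified: masc
mood: A=subj vs B=_ -> unified: subj
tense: A=pres vs B=pres -> unified: pres
No clashes found.

Unified: {aspect: perf, gender: masc, mood: subj, tense: pres}
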